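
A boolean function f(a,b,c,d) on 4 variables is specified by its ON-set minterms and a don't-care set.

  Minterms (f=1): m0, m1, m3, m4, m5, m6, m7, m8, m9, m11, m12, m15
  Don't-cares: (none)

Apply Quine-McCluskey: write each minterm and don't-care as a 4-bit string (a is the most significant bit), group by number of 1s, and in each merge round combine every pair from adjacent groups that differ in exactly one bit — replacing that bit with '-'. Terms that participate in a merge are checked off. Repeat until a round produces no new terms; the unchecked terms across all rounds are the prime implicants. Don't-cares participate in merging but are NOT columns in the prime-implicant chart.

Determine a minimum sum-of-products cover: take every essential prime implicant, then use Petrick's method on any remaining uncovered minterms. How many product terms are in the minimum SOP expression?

size-2^0 implicants → 0000(✓)  0001(✓)  0011(✓)  0100(✓)  0101(✓)  0110(✓)  0111(✓)  1000(✓)  1001(✓)  1011(✓)  1100(✓)  1111(✓)
size-2^1 implicants → -000(✓)  -001(✓)  -011(✓)  -100(✓)  -111(✓)  0-00(✓)  0-01(✓)  0-11(✓)  00-1(✓)  000-(✓)  01-0(✓)  01-1(✓)  010-(✓)  011-(✓)  1-00(✓)  1-11(✓)  10-1(✓)  100-(✓)
size-2^2 implicants → --00  --11  -0-1  -00-  0--1  0-0-  01--
Unchecked terms (primes): --00, --11, -0-1, -00-, 0--1, 0-0-, 01--
Minterm coverage:
  m0 ⊆ --00,-00-,0-0-
  m1 ⊆ -0-1,-00-,0--1,0-0-
  m3 ⊆ --11,-0-1,0--1
  m4 ⊆ --00,0-0-,01--
  m5 ⊆ 0--1,0-0-,01--
  m6 ⊆ 01-- [E]
  m7 ⊆ --11,0--1,01--
  m8 ⊆ --00,-00-
  m9 ⊆ -0-1,-00-
  m11 ⊆ --11,-0-1
  m12 ⊆ --00 [E]
  m15 ⊆ --11 [E]
E = {--00, --11, 01--}
Petrick residual → -0-1
Cover = c'd' + cd + b'd + a'b  |cover|=4

4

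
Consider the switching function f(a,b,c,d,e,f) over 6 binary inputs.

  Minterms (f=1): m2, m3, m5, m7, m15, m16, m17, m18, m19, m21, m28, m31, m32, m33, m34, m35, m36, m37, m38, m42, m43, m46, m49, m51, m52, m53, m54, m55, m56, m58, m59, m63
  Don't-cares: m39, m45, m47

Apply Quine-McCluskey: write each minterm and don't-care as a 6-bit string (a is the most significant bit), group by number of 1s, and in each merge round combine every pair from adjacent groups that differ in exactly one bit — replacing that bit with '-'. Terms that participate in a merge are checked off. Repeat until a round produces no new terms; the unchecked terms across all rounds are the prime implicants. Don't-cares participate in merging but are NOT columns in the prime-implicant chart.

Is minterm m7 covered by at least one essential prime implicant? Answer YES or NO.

size-2^0 implicants → 000010(✓)  000011(✓)  000101(✓)  000111(✓)  001111(✓)  010000(✓)  010001(✓)  010010(✓)  010011(✓)  010101(✓)  011100  011111(✓)  100000(✓)  100001(✓)  100010(✓)  100011(✓)  100100(✓)  100101(✓)  100110(✓)  100111(✓)  101010(✓)  101011(✓)  101101(✓)  101110(✓)  101111(✓)  110001(✓)  110011(✓)  110100(✓)  110101(✓)  110110(✓)  110111(✓)  111000(✓)  111010(✓)  111011(✓)  111111(✓)
size-2^1 implicants → -00010(✓)  -00011(✓)  -00101(✓)  -00111(✓)  -01111(✓)  -10001(✓)  -10011(✓)  -10101(✓)  -11111(✓)  0-0010(✓)  0-0011(✓)  0-0101(✓)  0-1111(✓)  00-111(✓)  000-11(✓)  00001-(✓)  0001-1(✓)  010-01(✓)  0100-0(✓)  0100-1(✓)  01000-(✓)  01001-(✓)  1-0001(✓)  1-0011(✓)  1-0100(✓)  1-0101(✓)  1-0110(✓)  1-0111(✓)  1-1010(✓)  1-1011(✓)  1-1111(✓)  10-010(✓)  10-011(✓)  10-101(✓)  10-110(✓)  10-111(✓)  100-00(✓)  100-01(✓)  100-10(✓)  100-11(✓)  1000-0(✓)  1000-1(✓)  10000-(✓)  10001-(✓)  1001-0(✓)  1001-1(✓)  10010-(✓)  10011-(✓)  101-10(✓)  101-11(✓)  10101-(✓)  1011-1(✓)  10111-(✓)  11-011(✓)  11-111(✓)  110-01(✓)  110-11(✓)  1100-1(✓)  1101-0(✓)  1101-1(✓)  11010-(✓)  11011-(✓)  111-11(✓)  1110-0  11101-(✓)
size-2^2 implicants → --0011  --0101  --1111  -0-111  -00-11  -0001-  -001-1  -10-01  -100-1  0-001-  0100--  1--011(✓)  1--111(✓)  1-0-01(✓)  1-0-11(✓)  1-00-1(✓)  1-01-0(✓)  1-01-1(✓)  1-010-(✓)  1-011-(✓)  1-1-11(✓)  1-101-  10--10(✓)  10--11(✓)  10-01-(✓)  10-1-1  10-11-(✓)  100--0(✓)  100--1(✓)  100-0-(✓)  100-1-(✓)  1000--(✓)  1001--(✓)  101-1-(✓)  11--11(✓)  110--1(✓)  1101--(✓)
size-2^3 implicants → 1---11  1-0--1  1-01--  10--1-  100---
Unchecked terms (primes): --0011, --0101, --1111, -0-111, -00-11, -0001-, -001-1, -10-01, -100-1, 0-001-, 0100--, 011100, 1---11, 1-0--1, 1-01--, 1-101-, 10--1-, 10-1-1, 100---, 1110-0
Minterm coverage:
  m2 ⊆ -0001-,0-001-
  m3 ⊆ --0011,-00-11,-0001-,0-001-
  m5 ⊆ --0101,-001-1
  m7 ⊆ -0-111,-00-11,-001-1
  m15 ⊆ --1111,-0-111
  m16 ⊆ 0100-- [E]
  m17 ⊆ -10-01,-100-1,0100--
  m18 ⊆ 0-001-,0100--
  m19 ⊆ --0011,-100-1,0-001-,0100--
  m21 ⊆ --0101,-10-01
  m28 ⊆ 011100 [E]
  m31 ⊆ --1111 [E]
  m32 ⊆ 100--- [E]
  m33 ⊆ 1-0--1,100---
  m34 ⊆ -0001-,10--1-,100---
  m35 ⊆ --0011,-00-11,-0001-,1---11,1-0--1,10--1-,100---
  m36 ⊆ 1-01--,100---
  m37 ⊆ --0101,-001-1,1-0--1,1-01--,10-1-1,100---
  m38 ⊆ 1-01--,10--1-,100---
  m42 ⊆ 1-101-,10--1-
  m43 ⊆ 1---11,1-101-,10--1-
  m46 ⊆ 10--1- [E]
  m49 ⊆ -10-01,-100-1,1-0--1
  m51 ⊆ --0011,-100-1,1---11,1-0--1
  m52 ⊆ 1-01-- [E]
  m53 ⊆ --0101,-10-01,1-0--1,1-01--
  m54 ⊆ 1-01-- [E]
  m55 ⊆ 1---11,1-0--1,1-01--
  m56 ⊆ 1110-0 [E]
  m58 ⊆ 1-101-,1110-0
  m59 ⊆ 1---11,1-101-
  m63 ⊆ --1111,1---11
E = {--1111, 0100--, 011100, 1-01--, 10--1-, 100---, 1110-0}

NO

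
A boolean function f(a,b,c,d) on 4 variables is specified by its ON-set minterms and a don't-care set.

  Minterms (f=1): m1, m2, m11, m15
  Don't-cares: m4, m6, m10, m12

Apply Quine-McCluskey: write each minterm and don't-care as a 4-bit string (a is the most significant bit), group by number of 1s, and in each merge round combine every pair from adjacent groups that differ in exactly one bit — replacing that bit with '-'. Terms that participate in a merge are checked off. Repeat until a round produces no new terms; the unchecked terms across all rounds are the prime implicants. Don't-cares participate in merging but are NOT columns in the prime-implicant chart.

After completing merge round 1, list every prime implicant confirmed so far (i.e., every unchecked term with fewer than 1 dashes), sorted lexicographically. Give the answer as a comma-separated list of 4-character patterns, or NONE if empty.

0001

size-2^0 implicants → 0001  0010(✓)  0100(✓)  0110(✓)  1010(✓)  1011(✓)  1100(✓)  1111(✓)
size-2^1 implicants → -010  -100  0-10  01-0  1-11  101-
Unchecked terms (primes): -010, -100, 0-10, 0001, 01-0, 1-11, 101-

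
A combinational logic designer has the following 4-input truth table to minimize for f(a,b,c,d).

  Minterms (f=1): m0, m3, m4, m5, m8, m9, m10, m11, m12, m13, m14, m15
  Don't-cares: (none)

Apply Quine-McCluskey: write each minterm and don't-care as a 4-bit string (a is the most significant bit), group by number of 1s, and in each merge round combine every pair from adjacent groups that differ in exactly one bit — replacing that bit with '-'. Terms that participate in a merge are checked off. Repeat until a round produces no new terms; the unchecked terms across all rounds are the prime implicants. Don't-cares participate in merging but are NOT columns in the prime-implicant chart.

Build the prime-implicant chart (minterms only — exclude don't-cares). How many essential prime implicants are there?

4

Round 0: 0000✓ 0011✓ 0100✓ 0101✓ 1000✓ 1001✓ 1010✓ 1011✓ 1100✓ 1101✓ 1110✓ 1111✓
Round 1: -000✓ -011 -100✓ -101✓ 0-00✓ 010-✓ 1-00✓ 1-01✓ 1-10✓ 1-11✓ 10-0✓ 10-1✓ 100-✓ 101-✓ 11-0✓ 11-1✓ 110-✓ 111-✓
Round 2: --00 -10- 1--0✓ 1--1✓ 1-0-✓ 1-1-✓ 10--✓ 11--✓
Round 3: 1---
PIs = {--00, -011, -10-, 1---}
Coverage chart:
  m0: --00 ←essential
  m3: -011 ←essential
  m4: --00,-10-
  m5: -10- ←essential
  m8: --00,1---
  m9: 1--- ←essential
  m10: 1--- ←essential
  m11: -011,1---
  m12: --00,-10-,1---
  m13: -10-,1---
  m14: 1--- ←essential
  m15: 1--- ←essential
Essential: --00, -011, -10-, 1---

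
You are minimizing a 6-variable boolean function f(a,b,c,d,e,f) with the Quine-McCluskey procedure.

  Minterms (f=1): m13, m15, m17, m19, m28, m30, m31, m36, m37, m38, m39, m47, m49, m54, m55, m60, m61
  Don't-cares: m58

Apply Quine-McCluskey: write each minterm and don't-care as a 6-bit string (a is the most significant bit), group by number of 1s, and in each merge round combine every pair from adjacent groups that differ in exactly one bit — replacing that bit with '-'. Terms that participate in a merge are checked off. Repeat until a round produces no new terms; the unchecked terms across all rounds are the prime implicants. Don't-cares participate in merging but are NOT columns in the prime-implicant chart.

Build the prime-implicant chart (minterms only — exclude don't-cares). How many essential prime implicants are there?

[col 0] 001101*, 001111*, 010001*, 010011*, 011100*, 011110*, 011111*, 100100*, 100101*, 100110*, 100111*, 101111*, 110001*, 110110*, 110111*, 111010, 111100*, 111101*
[col 1] -01111, -10001, -11100, 0-1111, 0011-1, 0100-1, 0111-0, 01111-, 1-0110*, 1-0111*, 10-111, 1001-0*, 1001-1*, 10010-*, 10011-*, 11011-*, 11110-
[col 2] 1-011-, 1001--
Prime implicants: -01111, -10001, -11100, 0-1111, 0011-1, 0100-1, 0111-0, 01111-, 1-011-, 10-111, 1001--, 111010, 11110-
PI chart (minterm → PIs covering it):
  13 | 0011-1  (sole → essential)
  15 | -01111,0-1111,0011-1
  17 | -10001,0100-1
  19 | 0100-1  (sole → essential)
  28 | -11100,0111-0
  30 | 0111-0,01111-
  31 | 0-1111,01111-
  36 | 1001--  (sole → essential)
  37 | 1001--  (sole → essential)
  38 | 1-011-,1001--
  39 | 1-011-,10-111,1001--
  47 | -01111,10-111
  49 | -10001  (sole → essential)
  54 | 1-011-  (sole → essential)
  55 | 1-011-  (sole → essential)
  60 | -11100,11110-
  61 | 11110-  (sole → essential)
Essential prime implicants: -10001, 0011-1, 0100-1, 1-011-, 1001--, 11110-

6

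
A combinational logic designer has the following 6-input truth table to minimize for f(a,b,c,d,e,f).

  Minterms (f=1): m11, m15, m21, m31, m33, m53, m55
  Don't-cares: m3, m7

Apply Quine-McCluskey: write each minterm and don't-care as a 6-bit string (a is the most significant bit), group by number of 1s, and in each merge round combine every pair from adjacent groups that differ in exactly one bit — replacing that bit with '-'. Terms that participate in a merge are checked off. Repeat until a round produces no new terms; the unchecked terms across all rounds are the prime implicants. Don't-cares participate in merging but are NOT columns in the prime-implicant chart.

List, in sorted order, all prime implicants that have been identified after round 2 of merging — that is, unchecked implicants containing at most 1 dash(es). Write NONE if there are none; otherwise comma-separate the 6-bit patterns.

[col 0] 000011*, 000111*, 001011*, 001111*, 010101*, 011111*, 100001, 110101*, 110111*
[col 1] -10101, 0-1111, 00-011*, 00-111*, 000-11*, 001-11*, 1101-1
[col 2] 00--11
Prime implicants: -10101, 0-1111, 00--11, 100001, 1101-1

-10101, 0-1111, 100001, 1101-1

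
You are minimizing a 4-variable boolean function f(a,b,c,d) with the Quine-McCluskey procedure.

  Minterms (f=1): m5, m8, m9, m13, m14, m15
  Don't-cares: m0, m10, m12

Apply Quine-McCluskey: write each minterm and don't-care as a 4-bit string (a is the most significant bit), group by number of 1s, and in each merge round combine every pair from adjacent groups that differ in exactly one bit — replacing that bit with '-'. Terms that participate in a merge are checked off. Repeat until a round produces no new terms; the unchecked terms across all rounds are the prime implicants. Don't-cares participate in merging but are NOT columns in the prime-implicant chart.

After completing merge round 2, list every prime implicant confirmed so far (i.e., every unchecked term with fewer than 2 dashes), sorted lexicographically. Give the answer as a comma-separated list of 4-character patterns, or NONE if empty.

-000, -101

[col 0] 0000*, 0101*, 1000*, 1001*, 1010*, 1100*, 1101*, 1110*, 1111*
[col 1] -000, -101, 1-00*, 1-01*, 1-10*, 10-0*, 100-*, 11-0*, 11-1*, 110-*, 111-*
[col 2] 1--0, 1-0-, 11--
Prime implicants: -000, -101, 1--0, 1-0-, 11--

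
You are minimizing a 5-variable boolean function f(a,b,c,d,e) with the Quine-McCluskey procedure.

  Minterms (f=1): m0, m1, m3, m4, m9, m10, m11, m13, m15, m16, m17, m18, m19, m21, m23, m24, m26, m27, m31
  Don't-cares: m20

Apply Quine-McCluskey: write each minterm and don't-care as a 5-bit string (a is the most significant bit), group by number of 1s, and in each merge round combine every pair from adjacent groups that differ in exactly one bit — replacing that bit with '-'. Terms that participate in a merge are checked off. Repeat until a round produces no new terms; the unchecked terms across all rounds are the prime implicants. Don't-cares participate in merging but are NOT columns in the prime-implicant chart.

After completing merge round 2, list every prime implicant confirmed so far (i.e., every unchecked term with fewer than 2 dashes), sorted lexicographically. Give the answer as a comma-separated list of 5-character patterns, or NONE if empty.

[col 0] 00000*, 00001*, 00011*, 00100*, 01001*, 01010*, 01011*, 01101*, 01111*, 10000*, 10001*, 10010*, 10011*, 10100*, 10101*, 10111*, 11000*, 11010*, 11011*, 11111*
[col 1] -0000*, -0001*, -0011*, -0100*, -1010*, -1011*, -1111*, 0-001*, 0-011*, 00-00*, 000-1*, 0000-*, 01-01*, 01-11*, 010-1*, 0101-*, 011-1*, 1-000*, 1-010*, 1-011*, 1-111*, 10-00*, 10-01*, 10-11*, 100-0*, 100-1*, 1000-*, 1001-*, 101-1*, 1010-*, 11-11*, 110-0*, 1101-*
[col 2] --011, -0-00, -00-1, -000-, -1-11, -101-, 0-0-1, 01--1, 1--11, 1-0-0, 1-01-, 10--1, 10-0-, 100--
Prime implicants: --011, -0-00, -00-1, -000-, -1-11, -101-, 0-0-1, 01--1, 1--11, 1-0-0, 1-01-, 10--1, 10-0-, 100--

NONE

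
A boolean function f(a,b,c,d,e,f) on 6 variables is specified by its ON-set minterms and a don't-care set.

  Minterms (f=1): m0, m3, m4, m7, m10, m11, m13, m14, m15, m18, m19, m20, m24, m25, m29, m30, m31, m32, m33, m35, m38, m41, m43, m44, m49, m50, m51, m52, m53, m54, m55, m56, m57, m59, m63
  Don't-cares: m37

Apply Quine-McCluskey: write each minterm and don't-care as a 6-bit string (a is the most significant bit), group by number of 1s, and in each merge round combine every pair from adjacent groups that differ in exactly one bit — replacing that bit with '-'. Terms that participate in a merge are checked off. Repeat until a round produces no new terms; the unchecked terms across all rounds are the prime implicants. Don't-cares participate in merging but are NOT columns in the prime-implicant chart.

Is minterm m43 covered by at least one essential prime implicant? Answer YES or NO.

size-2^0 implicants → 000000(✓)  000011(✓)  000100(✓)  000111(✓)  001010(✓)  001011(✓)  001101(✓)  001110(✓)  001111(✓)  010010(✓)  010011(✓)  010100(✓)  011000(✓)  011001(✓)  011101(✓)  011110(✓)  011111(✓)  100000(✓)  100001(✓)  100011(✓)  100101(✓)  100110(✓)  101001(✓)  101011(✓)  101100  110001(✓)  110010(✓)  110011(✓)  110100(✓)  110101(✓)  110110(✓)  110111(✓)  111000(✓)  111001(✓)  111011(✓)  111111(✓)
size-2^1 implicants → -00000  -00011(✓)  -01011(✓)  -10010(✓)  -10011(✓)  -10100  -11000(✓)  -11001(✓)  -11111  0-0011(✓)  0-0100  0-1101(✓)  0-1110(✓)  0-1111(✓)  00-011(✓)  00-111(✓)  000-00  000-11(✓)  001-10(✓)  001-11(✓)  00101-(✓)  0011-1(✓)  00111-(✓)  01001-(✓)  011-01  01100-(✓)  0111-1(✓)  01111-(✓)  1-0001(✓)  1-0011(✓)  1-0101(✓)  1-0110  1-1001(✓)  1-1011(✓)  10-001(✓)  10-011(✓)  100-01(✓)  1000-1(✓)  10000-  1010-1(✓)  11-001(✓)  11-011(✓)  11-111(✓)  110-01(✓)  110-10(✓)  110-11(✓)  1100-1(✓)  11001-(✓)  1101-0(✓)  1101-1(✓)  11010-(✓)  11011-(✓)  111-11(✓)  1110-1(✓)  11100-(✓)
size-2^2 implicants → --0011  -0-011  -1001-  -1100-  0-11-1  0-111-  00--11  001-1-  1--001(✓)  1--011(✓)  1-0-01  1-00-1(✓)  1-10-1(✓)  10-0-1(✓)  11--11  11-0-1(✓)  110--1  110-1-  1101--
size-2^3 implicants → 1--0-1
Unchecked terms (primes): --0011, -0-011, -00000, -1001-, -10100, -1100-, -11111, 0-0100, 0-11-1, 0-111-, 00--11, 000-00, 001-1-, 011-01, 1--0-1, 1-0-01, 1-0110, 10000-, 101100, 11--11, 110--1, 110-1-, 1101--
Minterm coverage:
  m0 ⊆ -00000,000-00
  m3 ⊆ --0011,-0-011,00--11
  m4 ⊆ 0-0100,000-00
  m7 ⊆ 00--11 [E]
  m10 ⊆ 001-1- [E]
  m11 ⊆ -0-011,00--11,001-1-
  m13 ⊆ 0-11-1 [E]
  m14 ⊆ 0-111-,001-1-
  m15 ⊆ 0-11-1,0-111-,00--11,001-1-
  m18 ⊆ -1001- [E]
  m19 ⊆ --0011,-1001-
  m20 ⊆ -10100,0-0100
  m24 ⊆ -1100- [E]
  m25 ⊆ -1100-,011-01
  m29 ⊆ 0-11-1,011-01
  m30 ⊆ 0-111- [E]
  m31 ⊆ -11111,0-11-1,0-111-
  m32 ⊆ -00000,10000-
  m33 ⊆ 1--0-1,1-0-01,10000-
  m35 ⊆ --0011,-0-011,1--0-1
  m38 ⊆ 1-0110 [E]
  m41 ⊆ 1--0-1 [E]
  m43 ⊆ -0-011,1--0-1
  m44 ⊆ 101100 [E]
  m49 ⊆ 1--0-1,1-0-01,110--1
  m50 ⊆ -1001-,110-1-
  m51 ⊆ --0011,-1001-,1--0-1,11--11,110--1,110-1-
  m52 ⊆ -10100,1101--
  m53 ⊆ 1-0-01,110--1,1101--
  m54 ⊆ 1-0110,110-1-,1101--
  m55 ⊆ 11--11,110--1,110-1-,1101--
  m56 ⊆ -1100- [E]
  m57 ⊆ -1100-,1--0-1
  m59 ⊆ 1--0-1,11--11
  m63 ⊆ -11111,11--11
E = {-1001-, -1100-, 0-11-1, 0-111-, 00--11, 001-1-, 1--0-1, 1-0110, 101100}

YES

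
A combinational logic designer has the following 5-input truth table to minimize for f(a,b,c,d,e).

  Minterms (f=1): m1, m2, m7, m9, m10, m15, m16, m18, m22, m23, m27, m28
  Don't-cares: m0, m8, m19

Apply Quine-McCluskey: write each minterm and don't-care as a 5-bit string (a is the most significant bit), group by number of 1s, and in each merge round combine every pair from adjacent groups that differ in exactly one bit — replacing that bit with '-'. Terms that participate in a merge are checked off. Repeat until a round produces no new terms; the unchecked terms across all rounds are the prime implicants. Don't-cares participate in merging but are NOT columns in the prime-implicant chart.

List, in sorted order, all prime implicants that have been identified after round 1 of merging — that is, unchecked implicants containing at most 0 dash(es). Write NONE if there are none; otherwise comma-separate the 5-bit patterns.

size-2^0 implicants → 00000(✓)  00001(✓)  00010(✓)  00111(✓)  01000(✓)  01001(✓)  01010(✓)  01111(✓)  10000(✓)  10010(✓)  10011(✓)  10110(✓)  10111(✓)  11011(✓)  11100
size-2^1 implicants → -0000(✓)  -0010(✓)  -0111  0-000(✓)  0-001(✓)  0-010(✓)  0-111  000-0(✓)  0000-(✓)  010-0(✓)  0100-(✓)  1-011  10-10(✓)  10-11(✓)  100-0(✓)  1001-(✓)  1011-(✓)
size-2^2 implicants → -00-0  0-0-0  0-00-  10-1-
Unchecked terms (primes): -00-0, -0111, 0-0-0, 0-00-, 0-111, 1-011, 10-1-, 11100

11100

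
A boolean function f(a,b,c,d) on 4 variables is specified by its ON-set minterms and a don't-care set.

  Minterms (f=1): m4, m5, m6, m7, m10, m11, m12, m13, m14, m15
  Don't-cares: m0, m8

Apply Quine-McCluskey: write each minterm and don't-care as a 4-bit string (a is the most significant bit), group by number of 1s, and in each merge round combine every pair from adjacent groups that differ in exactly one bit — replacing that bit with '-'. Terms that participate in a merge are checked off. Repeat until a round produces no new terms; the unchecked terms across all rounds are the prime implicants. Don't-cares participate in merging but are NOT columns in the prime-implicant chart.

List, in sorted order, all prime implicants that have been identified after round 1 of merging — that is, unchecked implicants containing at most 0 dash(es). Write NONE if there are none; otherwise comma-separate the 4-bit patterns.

size-2^0 implicants → 0000(✓)  0100(✓)  0101(✓)  0110(✓)  0111(✓)  1000(✓)  1010(✓)  1011(✓)  1100(✓)  1101(✓)  1110(✓)  1111(✓)
size-2^1 implicants → -000(✓)  -100(✓)  -101(✓)  -110(✓)  -111(✓)  0-00(✓)  01-0(✓)  01-1(✓)  010-(✓)  011-(✓)  1-00(✓)  1-10(✓)  1-11(✓)  10-0(✓)  101-(✓)  11-0(✓)  11-1(✓)  110-(✓)  111-(✓)
size-2^2 implicants → --00  -1-0(✓)  -1-1(✓)  -10-(✓)  -11-(✓)  01--(✓)  1--0  1-1-  11--(✓)
size-2^3 implicants → -1--
Unchecked terms (primes): --00, -1--, 1--0, 1-1-

NONE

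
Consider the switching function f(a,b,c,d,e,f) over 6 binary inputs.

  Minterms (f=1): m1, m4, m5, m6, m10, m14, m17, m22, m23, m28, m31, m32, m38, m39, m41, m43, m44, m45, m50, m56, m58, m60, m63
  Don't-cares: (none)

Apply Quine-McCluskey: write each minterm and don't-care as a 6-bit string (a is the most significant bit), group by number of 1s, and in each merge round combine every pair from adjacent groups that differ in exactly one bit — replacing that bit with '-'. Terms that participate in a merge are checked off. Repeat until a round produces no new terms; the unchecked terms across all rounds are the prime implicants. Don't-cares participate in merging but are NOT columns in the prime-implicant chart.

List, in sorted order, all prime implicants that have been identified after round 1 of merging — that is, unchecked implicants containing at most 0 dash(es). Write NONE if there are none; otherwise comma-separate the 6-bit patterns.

size-2^0 implicants → 000001(✓)  000100(✓)  000101(✓)  000110(✓)  001010(✓)  001110(✓)  010001(✓)  010110(✓)  010111(✓)  011100(✓)  011111(✓)  100000  100110(✓)  100111(✓)  101001(✓)  101011(✓)  101100(✓)  101101(✓)  110010(✓)  111000(✓)  111010(✓)  111100(✓)  111111(✓)
size-2^1 implicants → -00110  -11100  -11111  0-0001  0-0110  00-110  000-01  0001-0  00010-  001-10  01-111  01011-  1-1100  10011-  101-01  1010-1  10110-  11-010  111-00  1110-0
Unchecked terms (primes): -00110, -11100, -11111, 0-0001, 0-0110, 00-110, 000-01, 0001-0, 00010-, 001-10, 01-111, 01011-, 1-1100, 100000, 10011-, 101-01, 1010-1, 10110-, 11-010, 111-00, 1110-0

100000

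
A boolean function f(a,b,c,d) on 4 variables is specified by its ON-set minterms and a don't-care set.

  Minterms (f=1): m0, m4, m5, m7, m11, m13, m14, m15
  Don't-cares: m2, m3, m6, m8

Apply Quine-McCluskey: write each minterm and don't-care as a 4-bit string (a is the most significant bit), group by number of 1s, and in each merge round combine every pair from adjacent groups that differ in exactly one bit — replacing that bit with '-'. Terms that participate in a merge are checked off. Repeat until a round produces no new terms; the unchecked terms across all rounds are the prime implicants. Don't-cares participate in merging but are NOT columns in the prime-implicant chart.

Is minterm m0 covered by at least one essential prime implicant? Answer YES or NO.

NO

[col 0] 0000*, 0010*, 0011*, 0100*, 0101*, 0110*, 0111*, 1000*, 1011*, 1101*, 1110*, 1111*
[col 1] -000, -011*, -101*, -110*, -111*, 0-00*, 0-10*, 0-11*, 00-0*, 001-*, 01-0*, 01-1*, 010-*, 011-*, 1-11*, 11-1*, 111-*
[col 2] --11, -1-1, -11-, 0--0, 0-1-, 01--
Prime implicants: --11, -000, -1-1, -11-, 0--0, 0-1-, 01--
PI chart (minterm → PIs covering it):
  0 | -000,0--0
  4 | 0--0,01--
  5 | -1-1,01--
  7 | --11,-1-1,-11-,0-1-,01--
  11 | --11  (sole → essential)
  13 | -1-1  (sole → essential)
  14 | -11-  (sole → essential)
  15 | --11,-1-1,-11-
Essential prime implicants: --11, -1-1, -11-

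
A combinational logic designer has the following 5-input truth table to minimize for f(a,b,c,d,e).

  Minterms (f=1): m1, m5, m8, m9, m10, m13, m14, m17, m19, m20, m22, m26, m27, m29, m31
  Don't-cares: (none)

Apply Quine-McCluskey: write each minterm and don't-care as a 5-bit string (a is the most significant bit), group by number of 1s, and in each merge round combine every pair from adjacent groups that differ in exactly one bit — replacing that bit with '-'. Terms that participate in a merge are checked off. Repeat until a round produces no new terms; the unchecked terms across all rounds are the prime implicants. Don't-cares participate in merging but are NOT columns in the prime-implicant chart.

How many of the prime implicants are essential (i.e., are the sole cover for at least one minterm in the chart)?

[col 0] 00001*, 00101*, 01000*, 01001*, 01010*, 01101*, 01110*, 10001*, 10011*, 10100*, 10110*, 11010*, 11011*, 11101*, 11111*
[col 1] -0001, -1010, -1101, 0-001*, 0-101*, 00-01*, 01-01*, 01-10, 010-0, 0100-, 1-011, 100-1, 101-0, 11-11, 1101-, 111-1
[col 2] 0--01
Prime implicants: -0001, -1010, -1101, 0--01, 01-10, 010-0, 0100-, 1-011, 100-1, 101-0, 11-11, 1101-, 111-1
PI chart (minterm → PIs covering it):
  1 | -0001,0--01
  5 | 0--01  (sole → essential)
  8 | 010-0,0100-
  9 | 0--01,0100-
  10 | -1010,01-10,010-0
  13 | -1101,0--01
  14 | 01-10  (sole → essential)
  17 | -0001,100-1
  19 | 1-011,100-1
  20 | 101-0  (sole → essential)
  22 | 101-0  (sole → essential)
  26 | -1010,1101-
  27 | 1-011,11-11,1101-
  29 | -1101,111-1
  31 | 11-11,111-1
Essential prime implicants: 0--01, 01-10, 101-0

3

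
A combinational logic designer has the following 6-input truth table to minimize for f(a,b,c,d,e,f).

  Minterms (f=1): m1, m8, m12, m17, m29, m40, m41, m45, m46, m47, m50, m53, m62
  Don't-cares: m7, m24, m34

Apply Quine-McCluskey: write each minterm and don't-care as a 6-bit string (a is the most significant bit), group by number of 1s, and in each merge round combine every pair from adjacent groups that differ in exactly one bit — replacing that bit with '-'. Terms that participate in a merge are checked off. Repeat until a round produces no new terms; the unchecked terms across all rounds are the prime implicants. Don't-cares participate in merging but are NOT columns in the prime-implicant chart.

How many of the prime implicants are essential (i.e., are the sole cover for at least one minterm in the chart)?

6

[col 0] 000001*, 000111, 001000*, 001100*, 010001*, 011000*, 011101, 100010*, 101000*, 101001*, 101101*, 101110*, 101111*, 110010*, 110101, 111110*
[col 1] -01000, 0-0001, 0-1000, 001-00, 1-0010, 1-1110, 101-01, 10100-, 1011-1, 10111-
Prime implicants: -01000, 0-0001, 0-1000, 000111, 001-00, 011101, 1-0010, 1-1110, 101-01, 10100-, 1011-1, 10111-, 110101
PI chart (minterm → PIs covering it):
  1 | 0-0001  (sole → essential)
  8 | -01000,0-1000,001-00
  12 | 001-00  (sole → essential)
  17 | 0-0001  (sole → essential)
  29 | 011101  (sole → essential)
  40 | -01000,10100-
  41 | 101-01,10100-
  45 | 101-01,1011-1
  46 | 1-1110,10111-
  47 | 1011-1,10111-
  50 | 1-0010  (sole → essential)
  53 | 110101  (sole → essential)
  62 | 1-1110  (sole → essential)
Essential prime implicants: 0-0001, 001-00, 011101, 1-0010, 1-1110, 110101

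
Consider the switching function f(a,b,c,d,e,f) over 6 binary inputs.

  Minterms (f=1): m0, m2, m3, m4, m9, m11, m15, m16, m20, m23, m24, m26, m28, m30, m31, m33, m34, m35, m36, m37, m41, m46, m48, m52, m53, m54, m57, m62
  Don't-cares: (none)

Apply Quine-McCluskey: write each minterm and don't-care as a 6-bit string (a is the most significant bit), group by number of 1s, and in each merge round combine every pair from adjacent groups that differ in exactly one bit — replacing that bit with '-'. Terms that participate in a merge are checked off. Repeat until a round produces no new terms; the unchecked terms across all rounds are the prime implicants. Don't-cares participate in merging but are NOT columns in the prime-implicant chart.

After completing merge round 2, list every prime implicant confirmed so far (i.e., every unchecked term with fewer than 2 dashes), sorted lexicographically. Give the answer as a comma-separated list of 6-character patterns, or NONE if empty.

-01001, -11110, 0-1111, 00-011, 0000-0, 001-11, 0010-1, 01-111, 01111-, 1-1001, 1-1110, 10-001, 100-01, 1000-1, 11-110, 1101-0

size-2^0 implicants → 000000(✓)  000010(✓)  000011(✓)  000100(✓)  001001(✓)  001011(✓)  001111(✓)  010000(✓)  010100(✓)  010111(✓)  011000(✓)  011010(✓)  011100(✓)  011110(✓)  011111(✓)  100001(✓)  100010(✓)  100011(✓)  100100(✓)  100101(✓)  101001(✓)  101110(✓)  110000(✓)  110100(✓)  110101(✓)  110110(✓)  111001(✓)  111110(✓)
size-2^1 implicants → -00010(✓)  -00011(✓)  -00100(✓)  -01001  -10000(✓)  -10100(✓)  -11110  0-0000(✓)  0-0100(✓)  0-1111  00-011  000-00(✓)  0000-0  00001-(✓)  001-11  0010-1  01-000(✓)  01-100(✓)  01-111  010-00(✓)  011-00(✓)  011-10(✓)  0110-0(✓)  0111-0(✓)  01111-  1-0100(✓)  1-0101(✓)  1-1001  1-1110  10-001  100-01  1000-1  10001-(✓)  10010-(✓)  11-110  110-00(✓)  1101-0  11010-(✓)
size-2^2 implicants → --0100  -0001-  -10-00  0-0-00  01--00  011--0  1-010-
Unchecked terms (primes): --0100, -0001-, -01001, -10-00, -11110, 0-0-00, 0-1111, 00-011, 0000-0, 001-11, 0010-1, 01--00, 01-111, 011--0, 01111-, 1-010-, 1-1001, 1-1110, 10-001, 100-01, 1000-1, 11-110, 1101-0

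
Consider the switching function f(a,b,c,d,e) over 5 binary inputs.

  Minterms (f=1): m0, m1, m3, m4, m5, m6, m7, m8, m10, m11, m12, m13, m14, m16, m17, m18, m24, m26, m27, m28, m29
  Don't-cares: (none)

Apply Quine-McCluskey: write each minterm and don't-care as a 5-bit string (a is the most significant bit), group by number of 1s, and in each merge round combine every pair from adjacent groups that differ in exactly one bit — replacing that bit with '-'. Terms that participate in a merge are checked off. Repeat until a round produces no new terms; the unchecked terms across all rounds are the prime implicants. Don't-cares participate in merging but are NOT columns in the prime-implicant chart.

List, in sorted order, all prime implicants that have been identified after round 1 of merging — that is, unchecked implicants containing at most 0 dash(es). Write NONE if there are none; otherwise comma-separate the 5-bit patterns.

size-2^0 implicants → 00000(✓)  00001(✓)  00011(✓)  00100(✓)  00101(✓)  00110(✓)  00111(✓)  01000(✓)  01010(✓)  01011(✓)  01100(✓)  01101(✓)  01110(✓)  10000(✓)  10001(✓)  10010(✓)  11000(✓)  11010(✓)  11011(✓)  11100(✓)  11101(✓)
size-2^1 implicants → -0000(✓)  -0001(✓)  -1000(✓)  -1010(✓)  -1011(✓)  -1100(✓)  -1101(✓)  0-000(✓)  0-011  0-100(✓)  0-101(✓)  0-110(✓)  00-00(✓)  00-01(✓)  00-11(✓)  000-1(✓)  0000-(✓)  001-0(✓)  001-1(✓)  0010-(✓)  0011-(✓)  01-00(✓)  01-10(✓)  010-0(✓)  0101-(✓)  011-0(✓)  0110-(✓)  1-000(✓)  1-010(✓)  100-0(✓)  1000-(✓)  11-00(✓)  110-0(✓)  1101-(✓)  1110-(✓)
size-2^2 implicants → --000  -000-  -1-00  -10-0  -101-  -110-  0--00  0-1-0  0-10-  00--1  00-0-  001--  01--0  1-0-0
Unchecked terms (primes): --000, -000-, -1-00, -10-0, -101-, -110-, 0--00, 0-011, 0-1-0, 0-10-, 00--1, 00-0-, 001--, 01--0, 1-0-0

NONE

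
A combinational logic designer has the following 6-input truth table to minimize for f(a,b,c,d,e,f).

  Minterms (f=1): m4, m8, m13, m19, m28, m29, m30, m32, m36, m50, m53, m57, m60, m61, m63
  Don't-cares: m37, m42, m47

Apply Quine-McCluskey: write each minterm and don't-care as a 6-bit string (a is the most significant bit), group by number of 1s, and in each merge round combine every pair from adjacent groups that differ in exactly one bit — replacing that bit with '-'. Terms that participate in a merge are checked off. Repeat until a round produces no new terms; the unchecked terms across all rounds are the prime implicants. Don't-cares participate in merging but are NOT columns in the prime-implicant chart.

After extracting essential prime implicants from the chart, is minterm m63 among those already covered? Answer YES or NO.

size-2^0 implicants → 000100(✓)  001000  001101(✓)  010011  011100(✓)  011101(✓)  011110(✓)  100000(✓)  100100(✓)  100101(✓)  101010  101111(✓)  110010  110101(✓)  111001(✓)  111100(✓)  111101(✓)  111111(✓)
size-2^1 implicants → -00100  -11100(✓)  -11101(✓)  0-1101  0111-0  01110-(✓)  1-0101  1-1111  100-00  10010-  11-101  111-01  1111-1  11110-(✓)
size-2^2 implicants → -1110-
Unchecked terms (primes): -00100, -1110-, 0-1101, 001000, 010011, 0111-0, 1-0101, 1-1111, 100-00, 10010-, 101010, 11-101, 110010, 111-01, 1111-1
Minterm coverage:
  m4 ⊆ -00100 [E]
  m8 ⊆ 001000 [E]
  m13 ⊆ 0-1101 [E]
  m19 ⊆ 010011 [E]
  m28 ⊆ -1110-,0111-0
  m29 ⊆ -1110-,0-1101
  m30 ⊆ 0111-0 [E]
  m32 ⊆ 100-00 [E]
  m36 ⊆ -00100,100-00,10010-
  m50 ⊆ 110010 [E]
  m53 ⊆ 1-0101,11-101
  m57 ⊆ 111-01 [E]
  m60 ⊆ -1110- [E]
  m61 ⊆ -1110-,11-101,111-01,1111-1
  m63 ⊆ 1-1111,1111-1
E = {-00100, -1110-, 0-1101, 001000, 010011, 0111-0, 100-00, 110010, 111-01}

NO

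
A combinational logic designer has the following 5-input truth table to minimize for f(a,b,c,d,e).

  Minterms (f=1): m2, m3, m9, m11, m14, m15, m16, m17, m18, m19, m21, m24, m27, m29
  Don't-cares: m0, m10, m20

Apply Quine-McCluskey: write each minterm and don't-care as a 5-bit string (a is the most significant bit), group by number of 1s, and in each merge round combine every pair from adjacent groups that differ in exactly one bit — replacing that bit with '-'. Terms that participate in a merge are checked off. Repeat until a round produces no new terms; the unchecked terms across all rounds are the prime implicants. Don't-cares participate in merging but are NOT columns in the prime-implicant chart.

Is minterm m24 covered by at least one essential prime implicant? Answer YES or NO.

YES

Round 0: 00000✓ 00010✓ 00011✓ 01001✓ 01010✓ 01011✓ 01110✓ 01111✓ 10000✓ 10001✓ 10010✓ 10011✓ 10100✓ 10101✓ 11000✓ 11011✓ 11101✓
Round 1: -0000✓ -0010✓ -0011✓ -1011✓ 0-010✓ 0-011✓ 000-0✓ 0001-✓ 01-10✓ 01-11✓ 010-1 0101-✓ 0111-✓ 1-000 1-011✓ 1-101 10-00✓ 10-01✓ 100-0✓ 100-1✓ 1000-✓ 1001-✓ 1010-✓
Round 2: --011 -00-0 -001- 0-01- 01-1- 10-0- 100--
PIs = {--011, -00-0, -001-, 0-01-, 01-1-, 010-1, 1-000, 1-101, 10-0-, 100--}
Coverage chart:
  m2: -00-0,-001-,0-01-
  m3: --011,-001-,0-01-
  m9: 010-1 ←essential
  m11: --011,0-01-,01-1-,010-1
  m14: 01-1- ←essential
  m15: 01-1- ←essential
  m16: -00-0,1-000,10-0-,100--
  m17: 10-0-,100--
  m18: -00-0,-001-,100--
  m19: --011,-001-,100--
  m21: 1-101,10-0-
  m24: 1-000 ←essential
  m27: --011 ←essential
  m29: 1-101 ←essential
Essential: --011, 01-1-, 010-1, 1-000, 1-101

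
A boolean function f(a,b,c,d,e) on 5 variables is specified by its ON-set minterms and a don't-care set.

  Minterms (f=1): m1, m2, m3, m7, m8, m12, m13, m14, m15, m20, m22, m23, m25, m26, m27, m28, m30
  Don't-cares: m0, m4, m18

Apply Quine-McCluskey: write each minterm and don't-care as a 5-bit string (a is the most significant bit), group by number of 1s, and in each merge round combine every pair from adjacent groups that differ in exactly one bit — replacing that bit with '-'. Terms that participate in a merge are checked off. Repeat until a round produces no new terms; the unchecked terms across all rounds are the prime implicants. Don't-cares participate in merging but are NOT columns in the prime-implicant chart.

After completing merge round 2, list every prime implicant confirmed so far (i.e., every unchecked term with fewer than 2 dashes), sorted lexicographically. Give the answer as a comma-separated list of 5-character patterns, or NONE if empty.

-0010, -0111, 0-111, 00-11, 1011-, 110-1, 1101-

[col 0] 00000*, 00001*, 00010*, 00011*, 00100*, 00111*, 01000*, 01100*, 01101*, 01110*, 01111*, 10010*, 10100*, 10110*, 10111*, 11001*, 11010*, 11011*, 11100*, 11110*
[col 1] -0010, -0100*, -0111, -1100*, -1110*, 0-000*, 0-100*, 0-111, 00-00*, 00-11, 000-0*, 000-1*, 0000-*, 0001-*, 01-00*, 011-0*, 011-1*, 0110-*, 0111-*, 1-010*, 1-100*, 1-110*, 10-10*, 101-0*, 1011-, 11-10*, 110-1, 1101-, 111-0*
[col 2] --100, -11-0, 0--00, 000--, 011--, 1--10, 1-1-0
Prime implicants: --100, -0010, -0111, -11-0, 0--00, 0-111, 00-11, 000--, 011--, 1--10, 1-1-0, 1011-, 110-1, 1101-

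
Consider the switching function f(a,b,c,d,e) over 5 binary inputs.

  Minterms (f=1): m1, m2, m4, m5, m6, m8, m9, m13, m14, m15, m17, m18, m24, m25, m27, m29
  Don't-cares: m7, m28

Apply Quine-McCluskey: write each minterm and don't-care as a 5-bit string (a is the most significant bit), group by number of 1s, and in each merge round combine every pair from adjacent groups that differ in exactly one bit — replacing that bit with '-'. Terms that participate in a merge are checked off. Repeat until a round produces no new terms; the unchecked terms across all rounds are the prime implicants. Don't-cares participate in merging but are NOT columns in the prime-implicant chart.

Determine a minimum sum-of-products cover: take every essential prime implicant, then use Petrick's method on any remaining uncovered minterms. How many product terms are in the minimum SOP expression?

[col 0] 00001*, 00010*, 00100*, 00101*, 00110*, 00111*, 01000*, 01001*, 01101*, 01110*, 01111*, 10001*, 10010*, 11000*, 11001*, 11011*, 11100*, 11101*
[col 1] -0001*, -0010, -1000*, -1001*, -1101*, 0-001*, 0-101*, 0-110*, 0-111*, 00-01*, 00-10, 001-0*, 001-1*, 0010-*, 0011-*, 01-01*, 0100-*, 011-1*, 0111-*, 1-001*, 11-00*, 11-01*, 110-1, 1100-*, 1110-*
[col 2] --001, -1-01, -100-, 0--01, 0-1-1, 0-11-, 001--, 11-0-
Prime implicants: --001, -0010, -1-01, -100-, 0--01, 0-1-1, 0-11-, 00-10, 001--, 11-0-, 110-1
PI chart (minterm → PIs covering it):
  1 | --001,0--01
  2 | -0010,00-10
  4 | 001--  (sole → essential)
  5 | 0--01,0-1-1,001--
  6 | 0-11-,00-10,001--
  8 | -100-  (sole → essential)
  9 | --001,-1-01,-100-,0--01
  13 | -1-01,0--01,0-1-1
  14 | 0-11-  (sole → essential)
  15 | 0-1-1,0-11-
  17 | --001  (sole → essential)
  18 | -0010  (sole → essential)
  24 | -100-,11-0-
  25 | --001,-1-01,-100-,11-0-,110-1
  27 | 110-1  (sole → essential)
  29 | -1-01,11-0-
Essential prime implicants: --001, -0010, -100-, 0-11-, 001--, 110-1
Petrick residual → -1-01
Minimum SOP uses 7 PIs: c'd'e + b'c'de' + bd'e + bc'd' + a'cd + a'b'c + abc'e

7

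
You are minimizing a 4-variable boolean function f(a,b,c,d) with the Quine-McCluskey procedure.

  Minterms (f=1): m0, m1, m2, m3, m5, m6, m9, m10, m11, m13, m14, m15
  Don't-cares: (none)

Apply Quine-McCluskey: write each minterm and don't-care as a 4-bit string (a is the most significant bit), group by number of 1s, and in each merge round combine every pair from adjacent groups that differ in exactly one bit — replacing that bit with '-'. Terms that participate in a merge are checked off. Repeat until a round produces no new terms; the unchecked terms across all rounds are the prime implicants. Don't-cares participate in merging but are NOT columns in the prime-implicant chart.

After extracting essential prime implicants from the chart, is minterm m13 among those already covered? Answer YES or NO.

Round 0: 0000✓ 0001✓ 0010✓ 0011✓ 0101✓ 0110✓ 1001✓ 1010✓ 1011✓ 1101✓ 1110✓ 1111✓
Round 1: -001✓ -010✓ -011✓ -101✓ -110✓ 0-01✓ 0-10✓ 00-0✓ 00-1✓ 000-✓ 001-✓ 1-01✓ 1-10✓ 1-11✓ 10-1✓ 101-✓ 11-1✓ 111-✓
Round 2: --01 --10 -0-1 -01- 00-- 1--1 1-1-
PIs = {--01, --10, -0-1, -01-, 00--, 1--1, 1-1-}
Coverage chart:
  m0: 00-- ←essential
  m1: --01,-0-1,00--
  m2: --10,-01-,00--
  m3: -0-1,-01-,00--
  m5: --01 ←essential
  m6: --10 ←essential
  m9: --01,-0-1,1--1
  m10: --10,-01-,1-1-
  m11: -0-1,-01-,1--1,1-1-
  m13: --01,1--1
  m14: --10,1-1-
  m15: 1--1,1-1-
Essential: --01, --10, 00--

YES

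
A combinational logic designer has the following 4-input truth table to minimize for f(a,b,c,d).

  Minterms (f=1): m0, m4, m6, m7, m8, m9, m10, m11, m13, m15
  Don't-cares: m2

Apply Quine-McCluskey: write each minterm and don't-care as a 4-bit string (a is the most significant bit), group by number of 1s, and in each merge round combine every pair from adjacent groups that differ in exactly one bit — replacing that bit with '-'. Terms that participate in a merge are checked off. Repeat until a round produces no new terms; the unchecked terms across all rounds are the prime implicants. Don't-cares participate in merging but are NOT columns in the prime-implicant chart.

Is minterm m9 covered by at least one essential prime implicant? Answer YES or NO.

YES

Round 0: 0000✓ 0010✓ 0100✓ 0110✓ 0111✓ 1000✓ 1001✓ 1010✓ 1011✓ 1101✓ 1111✓
Round 1: -000✓ -010✓ -111 0-00✓ 0-10✓ 00-0✓ 01-0✓ 011- 1-01✓ 1-11✓ 10-0✓ 10-1✓ 100-✓ 101-✓ 11-1✓
Round 2: -0-0 0--0 1--1 10--
PIs = {-0-0, -111, 0--0, 011-, 1--1, 10--}
Coverage chart:
  m0: -0-0,0--0
  m4: 0--0 ←essential
  m6: 0--0,011-
  m7: -111,011-
  m8: -0-0,10--
  m9: 1--1,10--
  m10: -0-0,10--
  m11: 1--1,10--
  m13: 1--1 ←essential
  m15: -111,1--1
Essential: 0--0, 1--1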